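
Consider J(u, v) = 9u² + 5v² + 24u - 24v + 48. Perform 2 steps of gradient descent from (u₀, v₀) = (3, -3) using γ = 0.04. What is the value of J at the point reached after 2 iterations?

∇J = (18u + 24, 10v - 24)
Step 1: at (3, -3), ∇J = (78, -54) → (3, -3) − 0.04·(78, -54) = (-0.12, -0.84)
Step 2: at (-0.12, -0.84), ∇J = (21.84, -32.4) → (-0.12, -0.84) − 0.04·(21.84, -32.4) = (-0.9936, 0.456)
J(-0.9936, 0.456) = 23.13444864

23.13444864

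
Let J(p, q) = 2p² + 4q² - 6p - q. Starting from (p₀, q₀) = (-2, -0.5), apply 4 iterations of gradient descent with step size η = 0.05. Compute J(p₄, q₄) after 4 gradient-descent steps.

-0.42583808

∇J = (4p - 6, 8q - 1)
Step 1: at (-2, -0.5), ∇J = (-14, -5) → (-2, -0.5) − 0.05·(-14, -5) = (-1.3, -0.25)
Step 2: at (-1.3, -0.25), ∇J = (-11.2, -3) → (-1.3, -0.25) − 0.05·(-11.2, -3) = (-0.74, -0.1)
Step 3: at (-0.74, -0.1), ∇J = (-8.96, -1.8) → (-0.74, -0.1) − 0.05·(-8.96, -1.8) = (-0.292, -0.01)
Step 4: at (-0.292, -0.01), ∇J = (-7.168, -1.08) → (-0.292, -0.01) − 0.05·(-7.168, -1.08) = (0.0664, 0.044)
J(0.0664, 0.044) = -0.42583808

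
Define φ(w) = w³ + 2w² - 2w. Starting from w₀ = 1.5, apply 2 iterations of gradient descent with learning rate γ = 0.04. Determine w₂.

0.841412

φ′(w) = 3w² + 4w - 2
w₁ = 1.5 − 0.04·10.75 = 1.07
w₂ = 1.07 − 0.04·5.7147 = 0.841412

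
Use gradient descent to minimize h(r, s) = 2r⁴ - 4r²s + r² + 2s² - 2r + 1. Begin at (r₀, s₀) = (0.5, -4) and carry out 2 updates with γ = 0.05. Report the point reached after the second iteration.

(0.2188, -2.502)

∇h = (8r³ - 8rs + 2r - 2, -4r² + 4s)
Step 1: at (0.5, -4), ∇h = (16, -17) → (0.5, -4) − 0.05·(16, -17) = (-0.3, -3.15)
Step 2: at (-0.3, -3.15), ∇h = (-10.376, -12.96) → (-0.3, -3.15) − 0.05·(-10.376, -12.96) = (0.2188, -2.502)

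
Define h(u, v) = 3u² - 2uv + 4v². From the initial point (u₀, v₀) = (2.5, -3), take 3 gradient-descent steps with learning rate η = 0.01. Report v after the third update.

∇h = (6u - 2v, -2u + 8v)
Step 1: at (2.5, -3), ∇h = (21, -29) → (2.5, -3) − 0.01·(21, -29) = (2.29, -2.71)
Step 2: at (2.29, -2.71), ∇h = (19.16, -26.26) → (2.29, -2.71) − 0.01·(19.16, -26.26) = (2.0984, -2.4474)
Step 3: at (2.0984, -2.4474), ∇h = (17.4852, -23.776) → (2.0984, -2.4474) − 0.01·(17.4852, -23.776) = (1.923548, -2.20964)
v = -2.20964

-2.20964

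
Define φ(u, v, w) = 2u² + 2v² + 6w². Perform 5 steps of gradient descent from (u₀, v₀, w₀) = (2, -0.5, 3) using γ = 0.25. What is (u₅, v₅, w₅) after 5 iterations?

(0, 0, -96)

∇φ = (4u, 4v, 12w)
Step 1: at (2, -0.5, 3), ∇φ = (8, -2, 36) → (2, -0.5, 3) − 0.25·(8, -2, 36) = (0, 0, -6)
Step 2: at (0, 0, -6), ∇φ = (0, 0, -72) → (0, 0, -6) − 0.25·(0, 0, -72) = (0, 0, 12)
Step 3: at (0, 0, 12), ∇φ = (0, 0, 144) → (0, 0, 12) − 0.25·(0, 0, 144) = (0, 0, -24)
Step 4: at (0, 0, -24), ∇φ = (0, 0, -288) → (0, 0, -24) − 0.25·(0, 0, -288) = (0, 0, 48)
Step 5: at (0, 0, 48), ∇φ = (0, 0, 576) → (0, 0, 48) − 0.25·(0, 0, 576) = (0, 0, -96)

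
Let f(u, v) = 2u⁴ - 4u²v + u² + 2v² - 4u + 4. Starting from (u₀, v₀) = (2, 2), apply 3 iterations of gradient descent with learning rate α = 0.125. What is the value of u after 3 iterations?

3.75

∇f = (8u³ - 8uv + 2u - 4, -4u² + 4v)
Step 1: at (2, 2), ∇f = (32, -8) → (2, 2) − 0.125·(32, -8) = (-2, 3)
Step 2: at (-2, 3), ∇f = (-24, -4) → (-2, 3) − 0.125·(-24, -4) = (1, 3.5)
Step 3: at (1, 3.5), ∇f = (-22, 10) → (1, 3.5) − 0.125·(-22, 10) = (3.75, 2.25)
u = 3.75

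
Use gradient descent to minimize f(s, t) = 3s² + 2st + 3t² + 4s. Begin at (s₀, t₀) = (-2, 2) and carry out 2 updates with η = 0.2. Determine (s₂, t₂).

∇f = (6s + 2t + 4, 2s + 6t)
(s₁, t₁) = (-2, 2) − 0.2·(-4, 8) = (-1.2, 0.4)
(s₂, t₂) = (-1.2, 0.4) − 0.2·(-2.4, 0) = (-0.72, 0.4)

(-0.72, 0.4)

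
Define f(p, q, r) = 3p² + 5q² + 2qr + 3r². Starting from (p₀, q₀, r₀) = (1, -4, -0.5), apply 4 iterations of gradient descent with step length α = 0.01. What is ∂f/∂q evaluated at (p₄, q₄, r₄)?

-26.29630528

∇f = (6p, 10q + 2r, 2q + 6r)
Step 1: at (1, -4, -0.5), ∇f = (6, -41, -11) → (1, -4, -0.5) − 0.01·(6, -41, -11) = (0.94, -3.59, -0.39)
Step 2: at (0.94, -3.59, -0.39), ∇f = (5.64, -36.68, -9.52) → (0.94, -3.59, -0.39) − 0.01·(5.64, -36.68, -9.52) = (0.8836, -3.2232, -0.2948)
Step 3: at (0.8836, -3.2232, -0.2948), ∇f = (5.3016, -32.8216, -8.2152) → (0.8836, -3.2232, -0.2948) − 0.01·(5.3016, -32.8216, -8.2152) = (0.830584, -2.894984, -0.212648)
Step 4: at (0.830584, -2.894984, -0.212648), ∇f = (4.983504, -29.375136, -7.065856) → (0.830584, -2.894984, -0.212648) − 0.01·(4.983504, -29.375136, -7.065856) = (0.78074896, -2.60123264, -0.14198944)
∂f/∂q at (0.78074896, -2.60123264, -0.14198944) = -26.29630528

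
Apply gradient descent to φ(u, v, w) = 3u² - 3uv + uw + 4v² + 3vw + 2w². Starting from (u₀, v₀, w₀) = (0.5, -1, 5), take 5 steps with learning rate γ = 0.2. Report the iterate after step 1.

∇φ = (6u - 3v + w, -3u + 8v + 3w, u + 3v + 4w)
(u₁, v₁, w₁) = (0.5, -1, 5) − 0.2·(11, 5.5, 17.5) = (-1.7, -2.1, 1.5)

(-1.7, -2.1, 1.5)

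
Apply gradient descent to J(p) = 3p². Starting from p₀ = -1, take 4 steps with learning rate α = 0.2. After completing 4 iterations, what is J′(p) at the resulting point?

-0.0096

J′(p) = 6p
Step 1: J′(-1) = -6; p₁ = -1 − 0.2·(-6) = 0.2
Step 2: J′(0.2) = 1.2; p₂ = 0.2 − 0.2·1.2 = -0.04
Step 3: J′(-0.04) = -0.24; p₃ = -0.04 − 0.2·(-0.24) = 0.008
Step 4: J′(0.008) = 0.048; p₄ = 0.008 − 0.2·0.048 = -0.0016
J′(p) at (-0.0016) = -0.0096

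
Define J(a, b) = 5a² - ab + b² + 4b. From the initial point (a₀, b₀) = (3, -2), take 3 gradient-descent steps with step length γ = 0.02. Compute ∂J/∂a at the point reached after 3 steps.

16.276968

∇J = (10a - b, -a + 2b + 4)
Step 1: at (3, -2), ∇J = (32, -3) → (3, -2) − 0.02·(32, -3) = (2.36, -1.94)
Step 2: at (2.36, -1.94), ∇J = (25.54, -2.24) → (2.36, -1.94) − 0.02·(25.54, -2.24) = (1.8492, -1.8952)
Step 3: at (1.8492, -1.8952), ∇J = (20.3872, -1.6396) → (1.8492, -1.8952) − 0.02·(20.3872, -1.6396) = (1.441456, -1.862408)
∂J/∂a at (1.441456, -1.862408) = 16.276968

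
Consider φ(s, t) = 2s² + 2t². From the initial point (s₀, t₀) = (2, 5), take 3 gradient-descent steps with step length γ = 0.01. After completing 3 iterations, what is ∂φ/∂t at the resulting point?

∇φ = (4s, 4t)
(s₁, t₁) = (2, 5) − 0.01·(8, 20) = (1.92, 4.8)
(s₂, t₂) = (1.92, 4.8) − 0.01·(7.68, 19.2) = (1.8432, 4.608)
(s₃, t₃) = (1.8432, 4.608) − 0.01·(7.3728, 18.432) = (1.769472, 4.42368)
∂φ/∂t at (1.769472, 4.42368) = 17.69472

17.69472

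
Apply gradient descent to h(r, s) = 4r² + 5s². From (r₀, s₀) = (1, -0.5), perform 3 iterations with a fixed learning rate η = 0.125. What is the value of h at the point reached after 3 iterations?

0.00030517578125

∇h = (8r, 10s)
(r₁, s₁) = (1, -0.5) − 0.125·(8, -5) = (0, 0.125)
(r₂, s₂) = (0, 0.125) − 0.125·(0, 1.25) = (0, -0.03125)
(r₃, s₃) = (0, -0.03125) − 0.125·(0, -0.3125) = (0, 0.0078125)
h(0, 0.0078125) = 0.00030517578125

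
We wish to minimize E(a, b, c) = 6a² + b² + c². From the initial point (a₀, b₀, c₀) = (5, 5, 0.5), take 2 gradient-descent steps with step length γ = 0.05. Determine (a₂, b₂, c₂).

∇E = (12a, 2b, 2c)
(a₁, b₁, c₁) = (5, 5, 0.5) − 0.05·(60, 10, 1) = (2, 4.5, 0.45)
(a₂, b₂, c₂) = (2, 4.5, 0.45) − 0.05·(24, 9, 0.9) = (0.8, 4.05, 0.405)

(0.8, 4.05, 0.405)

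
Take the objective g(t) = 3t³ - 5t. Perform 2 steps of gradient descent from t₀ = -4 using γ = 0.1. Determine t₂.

-305.769

g′(t) = 9t² - 5
t₁ = -4 − 0.1·139 = -17.9
t₂ = -17.9 − 0.1·2878.69 = -305.769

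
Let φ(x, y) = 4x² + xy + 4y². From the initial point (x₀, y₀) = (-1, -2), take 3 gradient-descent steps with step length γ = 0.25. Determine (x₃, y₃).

∇φ = (8x + y, x + 8y)
Step 1: at (-1, -2), ∇φ = (-10, -17) → (-1, -2) − 0.25·(-10, -17) = (1.5, 2.25)
Step 2: at (1.5, 2.25), ∇φ = (14.25, 19.5) → (1.5, 2.25) − 0.25·(14.25, 19.5) = (-2.0625, -2.625)
Step 3: at (-2.0625, -2.625), ∇φ = (-19.125, -23.0625) → (-2.0625, -2.625) − 0.25·(-19.125, -23.0625) = (2.71875, 3.140625)

(2.71875, 3.140625)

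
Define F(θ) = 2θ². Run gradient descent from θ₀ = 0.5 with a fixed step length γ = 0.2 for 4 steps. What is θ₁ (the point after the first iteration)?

0.1

F′(θ) = 4θ
Step 1: F′(0.5) = 2; θ₁ = 0.5 − 0.2·2 = 0.1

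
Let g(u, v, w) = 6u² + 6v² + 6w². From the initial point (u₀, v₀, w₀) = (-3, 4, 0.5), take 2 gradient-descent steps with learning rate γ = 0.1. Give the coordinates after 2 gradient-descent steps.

∇g = (12u, 12v, 12w)
(u₁, v₁, w₁) = (-3, 4, 0.5) − 0.1·(-36, 48, 6) = (0.6, -0.8, -0.1)
(u₂, v₂, w₂) = (0.6, -0.8, -0.1) − 0.1·(7.2, -9.6, -1.2) = (-0.12, 0.16, 0.02)

(-0.12, 0.16, 0.02)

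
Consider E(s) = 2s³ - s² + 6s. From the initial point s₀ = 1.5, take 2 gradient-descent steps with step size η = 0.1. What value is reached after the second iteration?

E′(s) = 6s² - 2s + 6
s₁ = 1.5 − 0.1·16.5 = -0.15
s₂ = -0.15 − 0.1·6.435 = -0.7935

-0.7935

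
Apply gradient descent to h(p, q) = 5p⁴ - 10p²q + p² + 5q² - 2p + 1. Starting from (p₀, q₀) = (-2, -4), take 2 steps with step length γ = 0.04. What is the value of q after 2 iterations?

∇h = (20p³ - 20pq + 2p - 2, -10p² + 10q)
Step 1: at (-2, -4), ∇h = (-326, -80) → (-2, -4) − 0.04·(-326, -80) = (11.04, -0.8)
Step 2: at (11.04, -0.8), ∇h = (27108.17728, -1226.816) → (11.04, -0.8) − 0.04·(27108.17728, -1226.816) = (-1073.2870912, 48.27264)
q = 48.27264

48.27264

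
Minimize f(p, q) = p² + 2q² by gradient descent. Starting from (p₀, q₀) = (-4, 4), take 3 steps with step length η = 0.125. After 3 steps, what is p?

-1.6875

∇f = (2p, 4q)
Step 1: at (-4, 4), ∇f = (-8, 16) → (-4, 4) − 0.125·(-8, 16) = (-3, 2)
Step 2: at (-3, 2), ∇f = (-6, 8) → (-3, 2) − 0.125·(-6, 8) = (-2.25, 1)
Step 3: at (-2.25, 1), ∇f = (-4.5, 4) → (-2.25, 1) − 0.125·(-4.5, 4) = (-1.6875, 0.5)
p = -1.6875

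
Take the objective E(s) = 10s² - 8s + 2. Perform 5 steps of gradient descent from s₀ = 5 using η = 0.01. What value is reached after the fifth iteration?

E′(s) = 20s - 8
Step 1: E′(5) = 92; s₁ = 5 − 0.01·92 = 4.08
Step 2: E′(4.08) = 73.6; s₂ = 4.08 − 0.01·73.6 = 3.344
Step 3: E′(3.344) = 58.88; s₃ = 3.344 − 0.01·58.88 = 2.7552
Step 4: E′(2.7552) = 47.104; s₄ = 2.7552 − 0.01·47.104 = 2.28416
Step 5: E′(2.28416) = 37.6832; s₅ = 2.28416 − 0.01·37.6832 = 1.907328

1.907328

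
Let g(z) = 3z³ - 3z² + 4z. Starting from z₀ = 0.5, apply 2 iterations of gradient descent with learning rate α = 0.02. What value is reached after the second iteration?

0.3731395

g′(z) = 9z² - 6z + 4
Step 1: g′(0.5) = 3.25; z₁ = 0.5 − 0.02·3.25 = 0.435
Step 2: g′(0.435) = 3.093025; z₂ = 0.435 − 0.02·3.093025 = 0.3731395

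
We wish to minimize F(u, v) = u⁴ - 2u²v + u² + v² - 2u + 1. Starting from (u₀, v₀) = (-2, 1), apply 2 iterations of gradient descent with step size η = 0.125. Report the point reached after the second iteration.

∇F = (4u³ - 4uv + 2u - 2, -2u² + 2v)
(u₁, v₁) = (-2, 1) − 0.125·(-30, -6) = (1.75, 1.75)
(u₂, v₂) = (1.75, 1.75) − 0.125·(10.6875, -2.625) = (0.4140625, 2.078125)

(0.4140625, 2.078125)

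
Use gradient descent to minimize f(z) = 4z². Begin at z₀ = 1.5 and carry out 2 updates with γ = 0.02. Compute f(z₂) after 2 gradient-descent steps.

4.48084224

f′(z) = 8z
Step 1: f′(1.5) = 12; z₁ = 1.5 − 0.02·12 = 1.26
Step 2: f′(1.26) = 10.08; z₂ = 1.26 − 0.02·10.08 = 1.0584
f(1.0584) = 4.48084224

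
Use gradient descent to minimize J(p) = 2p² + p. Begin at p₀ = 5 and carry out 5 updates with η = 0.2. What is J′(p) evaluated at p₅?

J′(p) = 4p + 1
Step 1: J′(5) = 21; p₁ = 5 − 0.2·21 = 0.8
Step 2: J′(0.8) = 4.2; p₂ = 0.8 − 0.2·4.2 = -0.04
Step 3: J′(-0.04) = 0.84; p₃ = -0.04 − 0.2·0.84 = -0.208
Step 4: J′(-0.208) = 0.168; p₄ = -0.208 − 0.2·0.168 = -0.2416
Step 5: J′(-0.2416) = 0.0336; p₅ = -0.2416 − 0.2·0.0336 = -0.24832
J′(p) at (-0.24832) = 0.00672

0.00672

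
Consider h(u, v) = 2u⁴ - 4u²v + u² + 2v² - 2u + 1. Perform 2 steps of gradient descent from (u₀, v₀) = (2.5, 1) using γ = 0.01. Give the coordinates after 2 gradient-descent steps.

∇h = (8u³ - 8uv + 2u - 2, -4u² + 4v)
(u₁, v₁) = (2.5, 1) − 0.01·(108, -21) = (1.42, 1.21)
(u₂, v₂) = (1.42, 1.21) − 0.01·(10.000704, -3.2256) = (1.31999296, 1.242256)

(1.31999296, 1.242256)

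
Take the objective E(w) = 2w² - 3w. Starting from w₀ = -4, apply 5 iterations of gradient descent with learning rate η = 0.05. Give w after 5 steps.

-0.80648

E′(w) = 4w - 3
Step 1: E′(-4) = -19; w₁ = -4 − 0.05·(-19) = -3.05
Step 2: E′(-3.05) = -15.2; w₂ = -3.05 − 0.05·(-15.2) = -2.29
Step 3: E′(-2.29) = -12.16; w₃ = -2.29 − 0.05·(-12.16) = -1.682
Step 4: E′(-1.682) = -9.728; w₄ = -1.682 − 0.05·(-9.728) = -1.1956
Step 5: E′(-1.1956) = -7.7824; w₅ = -1.1956 − 0.05·(-7.7824) = -0.80648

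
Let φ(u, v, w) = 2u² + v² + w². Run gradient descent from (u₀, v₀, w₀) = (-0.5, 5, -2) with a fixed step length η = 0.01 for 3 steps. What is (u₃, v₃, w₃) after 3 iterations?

(-0.442368, 4.70596, -1.882384)

∇φ = (4u, 2v, 2w)
(u₁, v₁, w₁) = (-0.5, 5, -2) − 0.01·(-2, 10, -4) = (-0.48, 4.9, -1.96)
(u₂, v₂, w₂) = (-0.48, 4.9, -1.96) − 0.01·(-1.92, 9.8, -3.92) = (-0.4608, 4.802, -1.9208)
(u₃, v₃, w₃) = (-0.4608, 4.802, -1.9208) − 0.01·(-1.8432, 9.604, -3.8416) = (-0.442368, 4.70596, -1.882384)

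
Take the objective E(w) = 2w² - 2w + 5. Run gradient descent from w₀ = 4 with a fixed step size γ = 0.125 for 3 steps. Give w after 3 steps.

0.9375

E′(w) = 4w - 2
Step 1: E′(4) = 14; w₁ = 4 − 0.125·14 = 2.25
Step 2: E′(2.25) = 7; w₂ = 2.25 − 0.125·7 = 1.375
Step 3: E′(1.375) = 3.5; w₃ = 1.375 − 0.125·3.5 = 0.9375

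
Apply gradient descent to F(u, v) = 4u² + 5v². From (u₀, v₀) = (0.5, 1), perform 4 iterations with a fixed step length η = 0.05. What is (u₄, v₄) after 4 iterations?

(0.0648, 0.0625)

∇F = (8u, 10v)
(u₁, v₁) = (0.5, 1) − 0.05·(4, 10) = (0.3, 0.5)
(u₂, v₂) = (0.3, 0.5) − 0.05·(2.4, 5) = (0.18, 0.25)
(u₃, v₃) = (0.18, 0.25) − 0.05·(1.44, 2.5) = (0.108, 0.125)
(u₄, v₄) = (0.108, 0.125) − 0.05·(0.864, 1.25) = (0.0648, 0.0625)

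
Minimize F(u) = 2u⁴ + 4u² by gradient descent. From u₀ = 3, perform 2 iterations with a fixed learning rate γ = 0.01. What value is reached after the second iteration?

F′(u) = 8u³ + 8u
u₁ = 3 − 0.01·240 = 0.6
u₂ = 0.6 − 0.01·6.528 = 0.53472

0.53472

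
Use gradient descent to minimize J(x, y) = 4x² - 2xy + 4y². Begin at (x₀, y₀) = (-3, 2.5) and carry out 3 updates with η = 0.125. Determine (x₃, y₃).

∇J = (8x - 2y, -2x + 8y)
Step 1: at (-3, 2.5), ∇J = (-29, 26) → (-3, 2.5) − 0.125·(-29, 26) = (0.625, -0.75)
Step 2: at (0.625, -0.75), ∇J = (6.5, -7.25) → (0.625, -0.75) − 0.125·(6.5, -7.25) = (-0.1875, 0.15625)
Step 3: at (-0.1875, 0.15625), ∇J = (-1.8125, 1.625) → (-0.1875, 0.15625) − 0.125·(-1.8125, 1.625) = (0.0390625, -0.046875)

(0.0390625, -0.046875)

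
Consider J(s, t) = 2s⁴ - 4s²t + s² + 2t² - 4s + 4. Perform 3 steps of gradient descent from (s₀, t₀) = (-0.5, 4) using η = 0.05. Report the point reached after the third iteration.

(-1.3936, 2.752)

∇J = (8s³ - 8st + 2s - 4, -4s² + 4t)
(s₁, t₁) = (-0.5, 4) − 0.05·(10, 15) = (-1, 3.25)
(s₂, t₂) = (-1, 3.25) − 0.05·(12, 9) = (-1.6, 2.8)
(s₃, t₃) = (-1.6, 2.8) − 0.05·(-4.128, 0.96) = (-1.3936, 2.752)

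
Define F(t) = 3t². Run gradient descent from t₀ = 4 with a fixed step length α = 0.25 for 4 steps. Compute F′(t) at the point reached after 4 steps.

1.5

F′(t) = 6t
t₁ = 4 − 0.25·24 = -2
t₂ = -2 − 0.25·(-12) = 1
t₃ = 1 − 0.25·6 = -0.5
t₄ = -0.5 − 0.25·(-3) = 0.25
F′(t) at (0.25) = 1.5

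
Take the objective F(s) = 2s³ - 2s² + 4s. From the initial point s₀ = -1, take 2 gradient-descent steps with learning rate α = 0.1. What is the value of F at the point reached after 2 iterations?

-884.489019392

F′(s) = 6s² - 4s + 4
s₁ = -1 − 0.1·14 = -2.4
s₂ = -2.4 − 0.1·48.16 = -7.216
F(-7.216) = -884.489019392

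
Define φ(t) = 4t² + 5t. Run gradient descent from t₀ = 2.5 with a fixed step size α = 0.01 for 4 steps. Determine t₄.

1.613728

φ′(t) = 8t + 5
t₁ = 2.5 − 0.01·25 = 2.25
t₂ = 2.25 − 0.01·23 = 2.02
t₃ = 2.02 − 0.01·21.16 = 1.8084
t₄ = 1.8084 − 0.01·19.4672 = 1.613728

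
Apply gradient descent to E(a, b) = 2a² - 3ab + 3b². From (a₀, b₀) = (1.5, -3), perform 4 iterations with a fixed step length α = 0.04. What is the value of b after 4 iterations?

∇E = (4a - 3b, -3a + 6b)
(a₁, b₁) = (1.5, -3) − 0.04·(15, -22.5) = (0.9, -2.1)
(a₂, b₂) = (0.9, -2.1) − 0.04·(9.9, -15.3) = (0.504, -1.488)
(a₃, b₃) = (0.504, -1.488) − 0.04·(6.48, -10.44) = (0.2448, -1.0704)
(a₄, b₄) = (0.2448, -1.0704) − 0.04·(4.1904, -7.1568) = (0.077184, -0.784128)
b = -0.784128

-0.784128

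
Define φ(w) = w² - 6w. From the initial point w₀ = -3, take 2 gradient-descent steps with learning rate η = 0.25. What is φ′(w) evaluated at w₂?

-3

φ′(w) = 2w - 6
Step 1: φ′(-3) = -12; w₁ = -3 − 0.25·(-12) = 0
Step 2: φ′(0) = -6; w₂ = 0 − 0.25·(-6) = 1.5
φ′(w) at (1.5) = -3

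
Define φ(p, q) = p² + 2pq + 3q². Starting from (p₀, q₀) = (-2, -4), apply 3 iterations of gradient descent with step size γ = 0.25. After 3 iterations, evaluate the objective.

∇φ = (2p + 2q, 2p + 6q)
(p₁, q₁) = (-2, -4) − 0.25·(-12, -28) = (1, 3)
(p₂, q₂) = (1, 3) − 0.25·(8, 20) = (-1, -2)
(p₃, q₃) = (-1, -2) − 0.25·(-6, -14) = (0.5, 1.5)
φ(0.5, 1.5) = 8.5

8.5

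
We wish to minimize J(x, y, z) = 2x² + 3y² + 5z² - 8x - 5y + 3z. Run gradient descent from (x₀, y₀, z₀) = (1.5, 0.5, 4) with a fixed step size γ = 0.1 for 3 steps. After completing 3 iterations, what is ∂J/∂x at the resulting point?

-0.432

∇J = (4x - 8, 6y - 5, 10z + 3)
Step 1: at (1.5, 0.5, 4), ∇J = (-2, -2, 43) → (1.5, 0.5, 4) − 0.1·(-2, -2, 43) = (1.7, 0.7, -0.3)
Step 2: at (1.7, 0.7, -0.3), ∇J = (-1.2, -0.8, 0) → (1.7, 0.7, -0.3) − 0.1·(-1.2, -0.8, 0) = (1.82, 0.78, -0.3)
Step 3: at (1.82, 0.78, -0.3), ∇J = (-0.72, -0.32, 0) → (1.82, 0.78, -0.3) − 0.1·(-0.72, -0.32, 0) = (1.892, 0.812, -0.3)
∂J/∂x at (1.892, 0.812, -0.3) = -0.432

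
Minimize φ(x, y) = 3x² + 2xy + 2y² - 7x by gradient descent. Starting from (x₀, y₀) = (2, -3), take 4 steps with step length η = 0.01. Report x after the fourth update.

∇φ = (6x + 2y - 7, 2x + 4y)
(x₁, y₁) = (2, -3) − 0.01·(-1, -8) = (2.01, -2.92)
(x₂, y₂) = (2.01, -2.92) − 0.01·(-0.78, -7.66) = (2.0178, -2.8434)
(x₃, y₃) = (2.0178, -2.8434) − 0.01·(-0.58, -7.338) = (2.0236, -2.77002)
(x₄, y₄) = (2.0236, -2.77002) − 0.01·(-0.39844, -7.03288) = (2.0275844, -2.6996912)
x = 2.0275844

2.0275844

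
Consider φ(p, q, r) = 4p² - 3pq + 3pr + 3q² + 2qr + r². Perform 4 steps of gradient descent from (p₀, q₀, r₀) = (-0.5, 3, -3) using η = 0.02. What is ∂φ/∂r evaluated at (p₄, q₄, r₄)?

0.91015584

∇φ = (8p - 3q + 3r, -3p + 6q + 2r, 3p + 2q + 2r)
Step 1: at (-0.5, 3, -3), ∇φ = (-22, 13.5, -1.5) → (-0.5, 3, -3) − 0.02·(-22, 13.5, -1.5) = (-0.06, 2.73, -2.97)
Step 2: at (-0.06, 2.73, -2.97), ∇φ = (-17.58, 10.62, -0.66) → (-0.06, 2.73, -2.97) − 0.02·(-17.58, 10.62, -0.66) = (0.2916, 2.5176, -2.9568)
Step 3: at (0.2916, 2.5176, -2.9568), ∇φ = (-14.0904, 8.3172, -0.0036) → (0.2916, 2.5176, -2.9568) − 0.02·(-14.0904, 8.3172, -0.0036) = (0.573408, 2.351256, -2.956728)
Step 4: at (0.573408, 2.351256, -2.956728), ∇φ = (-11.336688, 6.473856, 0.50928) → (0.573408, 2.351256, -2.956728) − 0.02·(-11.336688, 6.473856, 0.50928) = (0.80014176, 2.22177888, -2.9669136)
∂φ/∂r at (0.80014176, 2.22177888, -2.9669136) = 0.91015584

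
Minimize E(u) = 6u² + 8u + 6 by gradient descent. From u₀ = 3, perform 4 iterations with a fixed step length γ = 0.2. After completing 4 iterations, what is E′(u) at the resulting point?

169.0304

E′(u) = 12u + 8
Step 1: E′(3) = 44; u₁ = 3 − 0.2·44 = -5.8
Step 2: E′(-5.8) = -61.6; u₂ = -5.8 − 0.2·(-61.6) = 6.52
Step 3: E′(6.52) = 86.24; u₃ = 6.52 − 0.2·86.24 = -10.728
Step 4: E′(-10.728) = -120.736; u₄ = -10.728 − 0.2·(-120.736) = 13.4192
E′(u) at (13.4192) = 169.0304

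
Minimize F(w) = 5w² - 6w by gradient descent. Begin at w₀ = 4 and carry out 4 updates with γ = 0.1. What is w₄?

F′(w) = 10w - 6
Step 1: F′(4) = 34; w₁ = 4 − 0.1·34 = 0.6
Step 2: F′(0.6) = 0; w₂ = 0.6 − 0.1·0 = 0.6
Step 3: F′(0.6) = 0; w₃ = 0.6 − 0.1·0 = 0.6
Step 4: F′(0.6) = 0; w₄ = 0.6 − 0.1·0 = 0.6

0.6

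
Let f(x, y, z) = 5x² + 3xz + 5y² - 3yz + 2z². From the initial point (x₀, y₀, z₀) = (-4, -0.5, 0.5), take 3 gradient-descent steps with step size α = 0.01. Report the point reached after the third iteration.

(-2.963655, -0.316845, 0.717633)

∇f = (10x + 3z, 10y - 3z, 3x - 3y + 4z)
(x₁, y₁, z₁) = (-4, -0.5, 0.5) − 0.01·(-38.5, -6.5, -8.5) = (-3.615, -0.435, 0.585)
(x₂, y₂, z₂) = (-3.615, -0.435, 0.585) − 0.01·(-34.395, -6.105, -7.2) = (-3.27105, -0.37395, 0.657)
(x₃, y₃, z₃) = (-3.27105, -0.37395, 0.657) − 0.01·(-30.7395, -5.7105, -6.0633) = (-2.963655, -0.316845, 0.717633)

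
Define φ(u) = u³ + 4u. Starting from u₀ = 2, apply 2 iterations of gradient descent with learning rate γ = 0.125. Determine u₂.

-0.5

φ′(u) = 3u² + 4
Step 1: φ′(2) = 16; u₁ = 2 − 0.125·16 = 0
Step 2: φ′(0) = 4; u₂ = 0 − 0.125·4 = -0.5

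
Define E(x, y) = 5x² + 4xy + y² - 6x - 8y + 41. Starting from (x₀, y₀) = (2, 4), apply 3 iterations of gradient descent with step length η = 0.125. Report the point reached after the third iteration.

∇E = (10x + 4y - 6, 4x + 2y - 8)
(x₁, y₁) = (2, 4) − 0.125·(30, 8) = (-1.75, 3)
(x₂, y₂) = (-1.75, 3) − 0.125·(-11.5, -9) = (-0.3125, 4.125)
(x₃, y₃) = (-0.3125, 4.125) − 0.125·(7.375, -1) = (-1.234375, 4.25)

(-1.234375, 4.25)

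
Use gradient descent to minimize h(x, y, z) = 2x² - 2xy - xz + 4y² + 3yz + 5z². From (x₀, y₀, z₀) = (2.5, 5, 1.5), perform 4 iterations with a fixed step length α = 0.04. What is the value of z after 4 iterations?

-0.28180096

∇h = (4x - 2y - z, -2x + 8y + 3z, -x + 3y + 10z)
Step 1: at (2.5, 5, 1.5), ∇h = (-1.5, 39.5, 27.5) → (2.5, 5, 1.5) − 0.04·(-1.5, 39.5, 27.5) = (2.56, 3.42, 0.4)
Step 2: at (2.56, 3.42, 0.4), ∇h = (3, 23.44, 11.7) → (2.56, 3.42, 0.4) − 0.04·(3, 23.44, 11.7) = (2.44, 2.4824, -0.068)
Step 3: at (2.44, 2.4824, -0.068), ∇h = (4.8632, 14.7752, 4.3272) → (2.44, 2.4824, -0.068) − 0.04·(4.8632, 14.7752, 4.3272) = (2.245472, 1.891392, -0.241088)
Step 4: at (2.245472, 1.891392, -0.241088), ∇h = (5.440192, 9.916928, 1.017824) → (2.245472, 1.891392, -0.241088) − 0.04·(5.440192, 9.916928, 1.017824) = (2.02786432, 1.49471488, -0.28180096)
z = -0.28180096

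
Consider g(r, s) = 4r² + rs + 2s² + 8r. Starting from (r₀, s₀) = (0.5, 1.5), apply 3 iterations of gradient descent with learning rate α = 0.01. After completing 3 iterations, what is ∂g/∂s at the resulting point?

∇g = (8r + s + 8, r + 4s)
(r₁, s₁) = (0.5, 1.5) − 0.01·(13.5, 6.5) = (0.365, 1.435)
(r₂, s₂) = (0.365, 1.435) − 0.01·(12.355, 6.105) = (0.24145, 1.37395)
(r₃, s₃) = (0.24145, 1.37395) − 0.01·(11.30555, 5.73725) = (0.1283945, 1.3165775)
∂g/∂s at (0.1283945, 1.3165775) = 5.3947045

5.3947045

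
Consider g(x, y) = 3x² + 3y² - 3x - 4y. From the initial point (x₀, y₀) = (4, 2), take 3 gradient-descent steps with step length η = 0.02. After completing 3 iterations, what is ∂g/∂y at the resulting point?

5.451776

∇g = (6x - 3, 6y - 4)
Step 1: at (4, 2), ∇g = (21, 8) → (4, 2) − 0.02·(21, 8) = (3.58, 1.84)
Step 2: at (3.58, 1.84), ∇g = (18.48, 7.04) → (3.58, 1.84) − 0.02·(18.48, 7.04) = (3.2104, 1.6992)
Step 3: at (3.2104, 1.6992), ∇g = (16.2624, 6.1952) → (3.2104, 1.6992) − 0.02·(16.2624, 6.1952) = (2.885152, 1.575296)
∂g/∂y at (2.885152, 1.575296) = 5.451776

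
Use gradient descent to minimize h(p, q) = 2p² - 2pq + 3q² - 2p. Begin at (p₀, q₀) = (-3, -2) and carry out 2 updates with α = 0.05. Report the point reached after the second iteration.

∇h = (4p - 2q - 2, -2p + 6q)
(p₁, q₁) = (-3, -2) − 0.05·(-10, -6) = (-2.5, -1.7)
(p₂, q₂) = (-2.5, -1.7) − 0.05·(-8.6, -5.2) = (-2.07, -1.44)

(-2.07, -1.44)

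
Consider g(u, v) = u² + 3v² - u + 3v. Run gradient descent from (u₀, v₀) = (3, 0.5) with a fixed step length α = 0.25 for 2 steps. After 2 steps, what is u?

∇g = (2u - 1, 6v + 3)
(u₁, v₁) = (3, 0.5) − 0.25·(5, 6) = (1.75, -1)
(u₂, v₂) = (1.75, -1) − 0.25·(2.5, -3) = (1.125, -0.25)
u = 1.125

1.125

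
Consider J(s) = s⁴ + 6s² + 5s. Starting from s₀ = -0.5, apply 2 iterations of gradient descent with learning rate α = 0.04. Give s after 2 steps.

J′(s) = 4s³ + 12s + 5
s₁ = -0.5 − 0.04·(-1.5) = -0.44
s₂ = -0.44 − 0.04·(-0.620736) = -0.41517056

-0.41517056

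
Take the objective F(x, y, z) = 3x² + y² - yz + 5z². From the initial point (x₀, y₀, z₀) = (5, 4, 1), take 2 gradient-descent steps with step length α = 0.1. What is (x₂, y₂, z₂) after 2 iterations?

∇F = (6x, 2y - z, -y + 10z)
(x₁, y₁, z₁) = (5, 4, 1) − 0.1·(30, 7, 6) = (2, 3.3, 0.4)
(x₂, y₂, z₂) = (2, 3.3, 0.4) − 0.1·(12, 6.2, 0.7) = (0.8, 2.68, 0.33)

(0.8, 2.68, 0.33)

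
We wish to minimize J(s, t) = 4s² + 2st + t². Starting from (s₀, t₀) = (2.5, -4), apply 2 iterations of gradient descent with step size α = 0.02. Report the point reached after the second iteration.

(2.056, -3.8728)

∇J = (8s + 2t, 2s + 2t)
(s₁, t₁) = (2.5, -4) − 0.02·(12, -3) = (2.26, -3.94)
(s₂, t₂) = (2.26, -3.94) − 0.02·(10.2, -3.36) = (2.056, -3.8728)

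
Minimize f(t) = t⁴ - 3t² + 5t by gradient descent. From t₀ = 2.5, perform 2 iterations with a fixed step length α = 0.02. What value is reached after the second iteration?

1.28011

f′(t) = 4t³ - 6t + 5
Step 1: f′(2.5) = 52.5; t₁ = 2.5 − 0.02·52.5 = 1.45
Step 2: f′(1.45) = 8.4945; t₂ = 1.45 − 0.02·8.4945 = 1.28011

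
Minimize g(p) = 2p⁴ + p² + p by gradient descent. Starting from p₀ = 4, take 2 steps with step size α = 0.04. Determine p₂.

g′(p) = 8p³ + 2p + 1
Step 1: g′(4) = 521; p₁ = 4 − 0.04·521 = -16.84
Step 2: g′(-16.84) = -38237.332032; p₂ = -16.84 − 0.04·(-38237.332032) = 1512.65328128

1512.65328128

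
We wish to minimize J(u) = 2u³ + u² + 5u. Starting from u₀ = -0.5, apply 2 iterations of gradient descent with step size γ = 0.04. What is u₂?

J′(u) = 6u² + 2u + 5
u₁ = -0.5 − 0.04·5.5 = -0.72
u₂ = -0.72 − 0.04·6.6704 = -0.986816

-0.986816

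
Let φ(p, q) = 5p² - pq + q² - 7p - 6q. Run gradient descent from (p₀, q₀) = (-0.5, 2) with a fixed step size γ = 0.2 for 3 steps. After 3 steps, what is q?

∇φ = (10p - q - 7, -p + 2q - 6)
Step 1: at (-0.5, 2), ∇φ = (-14, -1.5) → (-0.5, 2) − 0.2·(-14, -1.5) = (2.3, 2.3)
Step 2: at (2.3, 2.3), ∇φ = (13.7, -3.7) → (2.3, 2.3) − 0.2·(13.7, -3.7) = (-0.44, 3.04)
Step 3: at (-0.44, 3.04), ∇φ = (-14.44, 0.52) → (-0.44, 3.04) − 0.2·(-14.44, 0.52) = (2.448, 2.936)
q = 2.936

2.936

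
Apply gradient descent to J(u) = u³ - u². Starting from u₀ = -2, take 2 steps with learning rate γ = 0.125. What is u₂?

-11

J′(u) = 3u² - 2u
u₁ = -2 − 0.125·16 = -4
u₂ = -4 − 0.125·56 = -11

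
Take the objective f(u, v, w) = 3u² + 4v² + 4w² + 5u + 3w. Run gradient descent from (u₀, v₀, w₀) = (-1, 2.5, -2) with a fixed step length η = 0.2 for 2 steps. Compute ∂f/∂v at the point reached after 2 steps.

∇f = (6u + 5, 8v, 8w + 3)
(u₁, v₁, w₁) = (-1, 2.5, -2) − 0.2·(-1, 20, -13) = (-0.8, -1.5, 0.6)
(u₂, v₂, w₂) = (-0.8, -1.5, 0.6) − 0.2·(0.2, -12, 7.8) = (-0.84, 0.9, -0.96)
∂f/∂v at (-0.84, 0.9, -0.96) = 7.2

7.2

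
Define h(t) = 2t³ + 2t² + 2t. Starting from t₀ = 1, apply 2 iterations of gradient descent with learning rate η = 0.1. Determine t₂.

h′(t) = 6t² + 4t + 2
Step 1: h′(1) = 12; t₁ = 1 − 0.1·12 = -0.2
Step 2: h′(-0.2) = 1.44; t₂ = -0.2 − 0.1·1.44 = -0.344

-0.344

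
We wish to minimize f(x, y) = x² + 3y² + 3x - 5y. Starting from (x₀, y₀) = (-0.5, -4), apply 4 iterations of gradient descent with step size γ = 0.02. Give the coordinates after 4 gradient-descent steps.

∇f = (2x + 3, 6y - 5)
Step 1: at (-0.5, -4), ∇f = (2, -29) → (-0.5, -4) − 0.02·(2, -29) = (-0.54, -3.42)
Step 2: at (-0.54, -3.42), ∇f = (1.92, -25.52) → (-0.54, -3.42) − 0.02·(1.92, -25.52) = (-0.5784, -2.9096)
Step 3: at (-0.5784, -2.9096), ∇f = (1.8432, -22.4576) → (-0.5784, -2.9096) − 0.02·(1.8432, -22.4576) = (-0.615264, -2.460448)
Step 4: at (-0.615264, -2.460448), ∇f = (1.769472, -19.762688) → (-0.615264, -2.460448) − 0.02·(1.769472, -19.762688) = (-0.65065344, -2.06519424)

(-0.65065344, -2.06519424)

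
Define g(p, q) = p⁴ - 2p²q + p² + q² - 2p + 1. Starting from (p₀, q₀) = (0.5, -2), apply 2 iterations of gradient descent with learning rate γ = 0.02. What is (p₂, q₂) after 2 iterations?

∇g = (4p³ - 4pq + 2p - 2, -2p² + 2q)
Step 1: at (0.5, -2), ∇g = (3.5, -4.5) → (0.5, -2) − 0.02·(3.5, -4.5) = (0.43, -1.91)
Step 2: at (0.43, -1.91), ∇g = (2.463228, -4.1898) → (0.43, -1.91) − 0.02·(2.463228, -4.1898) = (0.38073544, -1.826204)

(0.38073544, -1.826204)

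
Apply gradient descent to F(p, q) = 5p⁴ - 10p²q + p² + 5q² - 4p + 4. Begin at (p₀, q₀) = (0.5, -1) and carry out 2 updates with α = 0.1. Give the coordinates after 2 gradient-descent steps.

(-0.00275, 0.2025)

∇F = (20p³ - 20pq + 2p - 4, -10p² + 10q)
Step 1: at (0.5, -1), ∇F = (9.5, -12.5) → (0.5, -1) − 0.1·(9.5, -12.5) = (-0.45, 0.25)
Step 2: at (-0.45, 0.25), ∇F = (-4.4725, 0.475) → (-0.45, 0.25) − 0.1·(-4.4725, 0.475) = (-0.00275, 0.2025)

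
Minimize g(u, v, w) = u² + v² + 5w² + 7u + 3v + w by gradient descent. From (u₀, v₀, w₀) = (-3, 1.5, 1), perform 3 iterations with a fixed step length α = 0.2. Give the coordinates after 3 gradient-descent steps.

(-3.392, -0.852, -1.2)

∇g = (2u + 7, 2v + 3, 10w + 1)
(u₁, v₁, w₁) = (-3, 1.5, 1) − 0.2·(1, 6, 11) = (-3.2, 0.3, -1.2)
(u₂, v₂, w₂) = (-3.2, 0.3, -1.2) − 0.2·(0.6, 3.6, -11) = (-3.32, -0.42, 1)
(u₃, v₃, w₃) = (-3.32, -0.42, 1) − 0.2·(0.36, 2.16, 11) = (-3.392, -0.852, -1.2)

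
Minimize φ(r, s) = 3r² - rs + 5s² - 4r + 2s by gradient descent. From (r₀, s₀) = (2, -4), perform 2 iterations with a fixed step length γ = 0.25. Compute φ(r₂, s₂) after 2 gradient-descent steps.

∇φ = (6r - s - 4, -r + 10s + 2)
(r₁, s₁) = (2, -4) − 0.25·(12, -40) = (-1, 6)
(r₂, s₂) = (-1, 6) − 0.25·(-16, 63) = (3, -9.75)
φ(3, -9.75) = 500.0625

500.0625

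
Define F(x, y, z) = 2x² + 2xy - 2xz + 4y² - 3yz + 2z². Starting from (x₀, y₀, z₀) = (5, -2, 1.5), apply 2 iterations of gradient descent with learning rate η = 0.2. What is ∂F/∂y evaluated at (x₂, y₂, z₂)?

∇F = (4x + 2y - 2z, 2x + 8y - 3z, -2x - 3y + 4z)
Step 1: at (5, -2, 1.5), ∇F = (13, -10.5, 2) → (5, -2, 1.5) − 0.2·(13, -10.5, 2) = (2.4, 0.1, 1.1)
Step 2: at (2.4, 0.1, 1.1), ∇F = (7.6, 2.3, -0.7) → (2.4, 0.1, 1.1) − 0.2·(7.6, 2.3, -0.7) = (0.88, -0.36, 1.24)
∂F/∂y at (0.88, -0.36, 1.24) = -4.84

-4.84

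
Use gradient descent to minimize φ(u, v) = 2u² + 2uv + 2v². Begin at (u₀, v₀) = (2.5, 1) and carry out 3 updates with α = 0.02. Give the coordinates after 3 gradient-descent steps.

∇φ = (4u + 2v, 2u + 4v)
(u₁, v₁) = (2.5, 1) − 0.02·(12, 9) = (2.26, 0.82)
(u₂, v₂) = (2.26, 0.82) − 0.02·(10.68, 7.8) = (2.0464, 0.664)
(u₃, v₃) = (2.0464, 0.664) − 0.02·(9.5136, 6.7488) = (1.856128, 0.529024)

(1.856128, 0.529024)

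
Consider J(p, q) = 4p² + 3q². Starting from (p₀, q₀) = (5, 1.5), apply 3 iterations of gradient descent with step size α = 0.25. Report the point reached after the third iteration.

∇J = (8p, 6q)
Step 1: at (5, 1.5), ∇J = (40, 9) → (5, 1.5) − 0.25·(40, 9) = (-5, -0.75)
Step 2: at (-5, -0.75), ∇J = (-40, -4.5) → (-5, -0.75) − 0.25·(-40, -4.5) = (5, 0.375)
Step 3: at (5, 0.375), ∇J = (40, 2.25) → (5, 0.375) − 0.25·(40, 2.25) = (-5, -0.1875)

(-5, -0.1875)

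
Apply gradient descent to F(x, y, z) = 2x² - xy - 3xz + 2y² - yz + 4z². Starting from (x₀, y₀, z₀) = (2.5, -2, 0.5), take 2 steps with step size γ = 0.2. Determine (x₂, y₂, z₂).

(0.6, 0.28, -0.2)

∇F = (4x - y - 3z, -x + 4y - z, -3x - y + 8z)
(x₁, y₁, z₁) = (2.5, -2, 0.5) − 0.2·(10.5, -11, -1.5) = (0.4, 0.2, 0.8)
(x₂, y₂, z₂) = (0.4, 0.2, 0.8) − 0.2·(-1, -0.4, 5) = (0.6, 0.28, -0.2)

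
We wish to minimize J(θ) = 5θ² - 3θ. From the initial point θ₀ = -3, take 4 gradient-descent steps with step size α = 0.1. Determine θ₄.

J′(θ) = 10θ - 3
θ₁ = -3 − 0.1·(-33) = 0.3
θ₂ = 0.3 − 0.1·0 = 0.3
θ₃ = 0.3 − 0.1·0 = 0.3
θ₄ = 0.3 − 0.1·0 = 0.3

0.3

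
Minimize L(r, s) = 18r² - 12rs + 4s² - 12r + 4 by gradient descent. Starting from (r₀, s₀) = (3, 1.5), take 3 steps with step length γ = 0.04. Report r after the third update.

∇L = (36r - 12s - 12, -12r + 8s)
(r₁, s₁) = (3, 1.5) − 0.04·(78, -24) = (-0.12, 2.46)
(r₂, s₂) = (-0.12, 2.46) − 0.04·(-45.84, 21.12) = (1.7136, 1.6152)
(r₃, s₃) = (1.7136, 1.6152) − 0.04·(30.3072, -7.6416) = (0.501312, 1.920864)
r = 0.501312

0.501312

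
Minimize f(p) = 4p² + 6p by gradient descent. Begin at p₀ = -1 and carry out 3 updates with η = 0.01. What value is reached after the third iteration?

-0.944672

f′(p) = 8p + 6
Step 1: f′(-1) = -2; p₁ = -1 − 0.01·(-2) = -0.98
Step 2: f′(-0.98) = -1.84; p₂ = -0.98 − 0.01·(-1.84) = -0.9616
Step 3: f′(-0.9616) = -1.6928; p₃ = -0.9616 − 0.01·(-1.6928) = -0.944672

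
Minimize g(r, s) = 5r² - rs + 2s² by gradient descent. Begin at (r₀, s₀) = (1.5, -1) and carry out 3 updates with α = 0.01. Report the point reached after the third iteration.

∇g = (10r - s, -r + 4s)
(r₁, s₁) = (1.5, -1) − 0.01·(16, -5.5) = (1.34, -0.945)
(r₂, s₂) = (1.34, -0.945) − 0.01·(14.345, -5.12) = (1.19655, -0.8938)
(r₃, s₃) = (1.19655, -0.8938) − 0.01·(12.8593, -4.77175) = (1.067957, -0.8460825)

(1.067957, -0.8460825)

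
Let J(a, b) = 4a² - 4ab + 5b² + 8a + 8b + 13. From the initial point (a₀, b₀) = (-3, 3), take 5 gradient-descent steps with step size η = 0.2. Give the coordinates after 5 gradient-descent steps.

∇J = (8a - 4b + 8, -4a + 10b + 8)
Step 1: at (-3, 3), ∇J = (-28, 50) → (-3, 3) − 0.2·(-28, 50) = (2.6, -7)
Step 2: at (2.6, -7), ∇J = (56.8, -72.4) → (2.6, -7) − 0.2·(56.8, -72.4) = (-8.76, 7.48)
Step 3: at (-8.76, 7.48), ∇J = (-92, 117.84) → (-8.76, 7.48) − 0.2·(-92, 117.84) = (9.64, -16.088)
Step 4: at (9.64, -16.088), ∇J = (149.472, -191.44) → (9.64, -16.088) − 0.2·(149.472, -191.44) = (-20.2544, 22.2)
Step 5: at (-20.2544, 22.2), ∇J = (-242.8352, 311.0176) → (-20.2544, 22.2) − 0.2·(-242.8352, 311.0176) = (28.31264, -40.00352)

(28.31264, -40.00352)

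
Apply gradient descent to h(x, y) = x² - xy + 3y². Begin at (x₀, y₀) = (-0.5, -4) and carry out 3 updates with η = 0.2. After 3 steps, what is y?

-0.032

∇h = (2x - y, -x + 6y)
(x₁, y₁) = (-0.5, -4) − 0.2·(3, -23.5) = (-1.1, 0.7)
(x₂, y₂) = (-1.1, 0.7) − 0.2·(-2.9, 5.3) = (-0.52, -0.36)
(x₃, y₃) = (-0.52, -0.36) − 0.2·(-0.68, -1.64) = (-0.384, -0.032)
y = -0.032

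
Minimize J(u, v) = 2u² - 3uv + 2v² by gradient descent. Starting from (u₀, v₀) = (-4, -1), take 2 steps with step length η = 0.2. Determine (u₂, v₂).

∇J = (4u - 3v, -3u + 4v)
Step 1: at (-4, -1), ∇J = (-13, 8) → (-4, -1) − 0.2·(-13, 8) = (-1.4, -2.6)
Step 2: at (-1.4, -2.6), ∇J = (2.2, -6.2) → (-1.4, -2.6) − 0.2·(2.2, -6.2) = (-1.84, -1.36)

(-1.84, -1.36)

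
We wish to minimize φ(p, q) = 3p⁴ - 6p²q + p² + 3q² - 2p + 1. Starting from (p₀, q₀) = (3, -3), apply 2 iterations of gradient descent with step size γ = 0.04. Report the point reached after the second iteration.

∇φ = (12p³ - 12pq + 2p - 2, -6p² + 6q)
(p₁, q₁) = (3, -3) − 0.04·(436, -72) = (-14.44, -0.12)
(p₂, q₂) = (-14.44, -0.12) − 0.04·(-36182.910208, -1251.8016) = (1432.87640832, 49.952064)

(1432.87640832, 49.952064)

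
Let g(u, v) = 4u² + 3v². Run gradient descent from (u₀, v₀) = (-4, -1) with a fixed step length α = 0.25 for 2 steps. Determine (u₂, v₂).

(-4, -0.25)

∇g = (8u, 6v)
(u₁, v₁) = (-4, -1) − 0.25·(-32, -6) = (4, 0.5)
(u₂, v₂) = (4, 0.5) − 0.25·(32, 3) = (-4, -0.25)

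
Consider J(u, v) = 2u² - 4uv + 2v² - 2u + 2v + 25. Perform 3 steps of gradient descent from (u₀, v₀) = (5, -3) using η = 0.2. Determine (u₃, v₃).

(0.44, 1.56)

∇J = (4u - 4v - 2, -4u + 4v + 2)
(u₁, v₁) = (5, -3) − 0.2·(30, -30) = (-1, 3)
(u₂, v₂) = (-1, 3) − 0.2·(-18, 18) = (2.6, -0.6)
(u₃, v₃) = (2.6, -0.6) − 0.2·(10.8, -10.8) = (0.44, 1.56)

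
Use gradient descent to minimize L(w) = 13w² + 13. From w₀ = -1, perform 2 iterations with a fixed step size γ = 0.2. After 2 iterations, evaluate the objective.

4058.2048

L′(w) = 26w
Step 1: L′(-1) = -26; w₁ = -1 − 0.2·(-26) = 4.2
Step 2: L′(4.2) = 109.2; w₂ = 4.2 − 0.2·109.2 = -17.64
L(-17.64) = 4058.2048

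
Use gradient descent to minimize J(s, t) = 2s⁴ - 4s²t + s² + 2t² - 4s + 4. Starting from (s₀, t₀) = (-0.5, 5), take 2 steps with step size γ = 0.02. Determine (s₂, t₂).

(-1.16944768, 4.299072)

∇J = (8s³ - 8st + 2s - 4, -4s² + 4t)
Step 1: at (-0.5, 5), ∇J = (14, 19) → (-0.5, 5) − 0.02·(14, 19) = (-0.78, 4.62)
Step 2: at (-0.78, 4.62), ∇J = (19.472384, 16.0464) → (-0.78, 4.62) − 0.02·(19.472384, 16.0464) = (-1.16944768, 4.299072)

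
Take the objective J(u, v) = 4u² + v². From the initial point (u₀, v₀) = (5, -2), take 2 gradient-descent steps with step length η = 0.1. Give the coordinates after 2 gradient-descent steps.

(0.2, -1.28)

∇J = (8u, 2v)
Step 1: at (5, -2), ∇J = (40, -4) → (5, -2) − 0.1·(40, -4) = (1, -1.6)
Step 2: at (1, -1.6), ∇J = (8, -3.2) → (1, -1.6) − 0.1·(8, -3.2) = (0.2, -1.28)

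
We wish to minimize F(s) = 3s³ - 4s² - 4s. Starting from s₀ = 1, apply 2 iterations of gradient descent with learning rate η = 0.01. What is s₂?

1.056919

F′(s) = 9s² - 8s - 4
s₁ = 1 − 0.01·(-3) = 1.03
s₂ = 1.03 − 0.01·(-2.6919) = 1.056919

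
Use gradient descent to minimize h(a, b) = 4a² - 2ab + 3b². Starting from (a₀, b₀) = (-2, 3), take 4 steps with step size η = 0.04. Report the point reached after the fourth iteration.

(-0.10224128, 0.820416)

∇h = (8a - 2b, -2a + 6b)
Step 1: at (-2, 3), ∇h = (-22, 22) → (-2, 3) − 0.04·(-22, 22) = (-1.12, 2.12)
Step 2: at (-1.12, 2.12), ∇h = (-13.2, 14.96) → (-1.12, 2.12) − 0.04·(-13.2, 14.96) = (-0.592, 1.5216)
Step 3: at (-0.592, 1.5216), ∇h = (-7.7792, 10.3136) → (-0.592, 1.5216) − 0.04·(-7.7792, 10.3136) = (-0.280832, 1.109056)
Step 4: at (-0.280832, 1.109056), ∇h = (-4.464768, 7.216) → (-0.280832, 1.109056) − 0.04·(-4.464768, 7.216) = (-0.10224128, 0.820416)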